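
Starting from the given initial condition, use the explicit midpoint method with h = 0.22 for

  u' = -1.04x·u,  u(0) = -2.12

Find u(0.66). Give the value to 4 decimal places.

Midpoint: k1 = f(x_n, u_n); k2 = f(x_n + h/2, u_n + (h/2)·k1); u_{n+1} = u_n + h·k2.
x=0.000000, u=-2.120000:
  k1 = f(0.000000, -2.120000) = 0.000000
  k2 = f(0.110000, -2.120000) = 0.242528
  u ← -2.120000 + 0.22·0.242528 = -2.066644
x=0.220000, u=-2.066644:
  k1 = f(0.220000, -2.066644) = 0.472848
  k2 = f(0.330000, -2.014631) = 0.691421
  u ← -2.066644 + 0.22·0.691421 = -1.914531
x=0.440000, u=-1.914531:
  k1 = f(0.440000, -1.914531) = 0.876089
  k2 = f(0.550000, -1.818161) = 1.039988
  u ← -1.914531 + 0.22·1.039988 = -1.685734
u(0.66) ≈ -1.6857

-1.6857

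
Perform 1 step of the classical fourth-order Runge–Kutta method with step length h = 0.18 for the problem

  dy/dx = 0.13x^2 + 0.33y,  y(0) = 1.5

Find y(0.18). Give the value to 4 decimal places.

1.5921

RK4: k1 = f(x_n, y_n); k2 = f(x_n + h/2, y_n + (h/2)·k1); k3 = f(x_n + h/2, y_n + (h/2)·k2); k4 = f(x_n + h, y_n + h·k3); y_{n+1} = y_n + (h/6)·(k1 + 2k2 + 2k3 + k4).
x=0.000000, y=1.500000:
  k1 = f(0.000000, 1.500000) = 0.495000
  k2 = f(0.090000, 1.544550) = 0.510755
  k3 = f(0.090000, 1.545968) = 0.511222
  k4 = f(0.180000, 1.592020) = 0.529579
  y ← 1.500000 + (0.18/6)·(k1 + 2k2 + 2k3 + k4) = 1.592056
y(0.18) ≈ 1.5921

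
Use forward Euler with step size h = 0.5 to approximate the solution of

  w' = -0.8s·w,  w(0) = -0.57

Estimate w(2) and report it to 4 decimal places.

Euler: w_{n+1} = w_n + h·f(s_n, w_n).
s=0.000000, w=-0.570000: f=0.000000 → w ← -0.570000 + 0.5·0.000000 = -0.570000
s=0.500000, w=-0.570000: f=0.228000 → w ← -0.570000 + 0.5·0.228000 = -0.456000
s=1.000000, w=-0.456000: f=0.364800 → w ← -0.456000 + 0.5·0.364800 = -0.273600
s=1.500000, w=-0.273600: f=0.328320 → w ← -0.273600 + 0.5·0.328320 = -0.109440
w(2) ≈ -0.1094

-0.1094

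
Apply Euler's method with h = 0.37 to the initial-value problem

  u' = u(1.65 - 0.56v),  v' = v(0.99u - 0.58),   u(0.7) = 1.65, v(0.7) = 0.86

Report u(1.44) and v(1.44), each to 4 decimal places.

3.2208, 1.9734

Euler on (u,v): u_{n+1} = u_n + h·u', v_{n+1} = v_n + h·v'.
0.700000: (1.650000, 0.860000); f=(1.927860, 0.906010) → (2.363308, 1.195224)
1.070000: (2.363308, 1.195224); f=(2.317637, 2.103205) → (3.220834, 1.973410)
(u(1.44), v(1.44)) ≈ (3.2208, 1.9734)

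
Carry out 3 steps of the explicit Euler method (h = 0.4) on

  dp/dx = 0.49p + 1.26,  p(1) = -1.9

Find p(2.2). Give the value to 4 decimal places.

-1.4228

Euler: p_{n+1} = p_n + h·f(x_n, p_n).
x=1.000000, p=-1.900000: f=0.329000 → p ← -1.900000 + 0.4·0.329000 = -1.768400
x=1.400000, p=-1.768400: f=0.393484 → p ← -1.768400 + 0.4·0.393484 = -1.611006
x=1.800000, p=-1.611006: f=0.470607 → p ← -1.611006 + 0.4·0.470607 = -1.422764
p(2.2) ≈ -1.4228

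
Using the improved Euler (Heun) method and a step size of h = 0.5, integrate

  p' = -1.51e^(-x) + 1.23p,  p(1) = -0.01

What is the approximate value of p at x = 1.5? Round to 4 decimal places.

-0.3266

Heun: k1 = f(x_n, p_n); k2 = f(x_n + h, p_n + h·k1); p_{n+1} = p_n + (h/2)·(k1 + k2).
x=1.000000, p=-0.010000:
  k1 = f(1.000000, -0.010000) = -0.567798
  k2 = f(1.500000, -0.293899) = -0.698422
  p ← -0.010000 + (0.5/2)·(-0.567798 + (-0.698422)) = -0.326555
p(1.5) ≈ -0.3266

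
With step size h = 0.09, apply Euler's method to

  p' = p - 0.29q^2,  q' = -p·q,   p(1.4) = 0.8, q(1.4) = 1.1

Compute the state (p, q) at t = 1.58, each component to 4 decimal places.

Euler on (p,q): p_{n+1} = p_n + h·p', q_{n+1} = q_n + h·q'.
1.400000: (0.800000, 1.100000); f=(0.449100, -0.880000) → (0.840419, 1.020800)
1.490000: (0.840419, 1.020800); f=(0.538230, -0.857900) → (0.888860, 0.943589)
(p(1.58), q(1.58)) ≈ (0.8889, 0.9436)

0.8889, 0.9436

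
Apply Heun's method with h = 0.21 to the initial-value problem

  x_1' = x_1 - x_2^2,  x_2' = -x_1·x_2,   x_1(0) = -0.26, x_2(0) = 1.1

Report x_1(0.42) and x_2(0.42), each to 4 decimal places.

-1.1335, 1.4256

Heun on (x_1,x_2): k1 = f(t_n, state_n); k2 = f(t_n + h, state_n + h·k1); state_{n+1} = state_n + (h/2)·(k1 + k2).
0.000000: (-0.260000, 1.100000)
  k1 = (-1.470000, 0.286000)
  predictor → (-0.568700, 1.160060)
  k2 = (-1.914439, 0.659726)
  → (-0.615366, 1.199301)
0.210000: (-0.615366, 1.199301)
  k1 = (-2.053690, 0.738009)
  predictor → (-1.046641, 1.354283)
  k2 = (-2.880724, 1.417448)
  → (-1.133480, 1.425624)
(x_1(0.42), x_2(0.42)) ≈ (-1.1335, 1.4256)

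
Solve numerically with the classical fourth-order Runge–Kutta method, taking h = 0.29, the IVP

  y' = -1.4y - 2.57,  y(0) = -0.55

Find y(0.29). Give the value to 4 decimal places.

-0.9789

RK4: k1 = f(x_n, y_n); k2 = f(x_n + h/2, y_n + (h/2)·k1); k3 = f(x_n + h/2, y_n + (h/2)·k2); k4 = f(x_n + h, y_n + h·k3); y_{n+1} = y_n + (h/6)·(k1 + 2k2 + 2k3 + k4).
x=0.000000, y=-0.550000:
  k1 = f(0.000000, -0.550000) = -1.800000
  k2 = f(0.145000, -0.811000) = -1.434600
  k3 = f(0.145000, -0.758017) = -1.508776
  k4 = f(0.290000, -0.987545) = -1.187437
  y ← -0.550000 + (0.29/6)·(k1 + 2k2 + 2k3 + k4) = -0.978919
y(0.29) ≈ -0.9789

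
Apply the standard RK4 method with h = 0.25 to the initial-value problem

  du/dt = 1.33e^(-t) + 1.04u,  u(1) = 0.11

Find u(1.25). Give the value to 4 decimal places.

RK4: k1 = f(t_n, u_n); k2 = f(t_n + h/2, u_n + (h/2)·k1); k3 = f(t_n + h/2, u_n + (h/2)·k2); k4 = f(t_n + h, u_n + h·k3); u_{n+1} = u_n + (h/6)·(k1 + 2k2 + 2k3 + k4).
t=1.000000, u=0.110000:
  k1 = f(1.000000, 0.110000) = 0.603680
  k2 = f(1.125000, 0.185460) = 0.624666
  k3 = f(1.125000, 0.188083) = 0.627394
  k4 = f(1.250000, 0.266849) = 0.658574
  u ← 0.110000 + (0.25/6)·(k1 + 2k2 + 2k3 + k4) = 0.266932
u(1.25) ≈ 0.2669

0.2669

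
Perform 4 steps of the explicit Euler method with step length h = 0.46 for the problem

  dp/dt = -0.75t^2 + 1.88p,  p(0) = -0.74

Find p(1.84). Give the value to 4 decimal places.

Euler: p_{n+1} = p_n + h·f(t_n, p_n).
t=0.000000, p=-0.740000: f=-1.391200 → p ← -0.740000 + 0.46·(-1.391200) = -1.379952
t=0.460000, p=-1.379952: f=-2.753010 → p ← -1.379952 + 0.46·(-2.753010) = -2.646336
t=0.920000, p=-2.646336: f=-5.609913 → p ← -2.646336 + 0.46·(-5.609913) = -5.226896
t=1.380000, p=-5.226896: f=-11.254865 → p ← -5.226896 + 0.46·(-11.254865) = -10.404134
p(1.84) ≈ -10.4041

-10.4041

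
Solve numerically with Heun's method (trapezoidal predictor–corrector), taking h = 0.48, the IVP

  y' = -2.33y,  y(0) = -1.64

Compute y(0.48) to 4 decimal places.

-0.8315

Heun: k1 = f(x_n, y_n); k2 = f(x_n + h, y_n + h·k1); y_{n+1} = y_n + (h/2)·(k1 + k2).
x=0.000000, y=-1.640000:
  k1 = f(0.000000, -1.640000) = 3.821200
  k2 = f(0.480000, 0.194176) = -0.452430
  y ← -1.640000 + (0.48/2)·(3.821200 + (-0.452430)) = -0.831495
y(0.48) ≈ -0.8315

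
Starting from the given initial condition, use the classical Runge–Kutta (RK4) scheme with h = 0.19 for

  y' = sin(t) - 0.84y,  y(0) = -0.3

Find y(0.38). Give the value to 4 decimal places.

RK4: k1 = f(t_n, y_n); k2 = f(t_n + h/2, y_n + (h/2)·k1); k3 = f(t_n + h/2, y_n + (h/2)·k2); k4 = f(t_n + h, y_n + h·k3); y_{n+1} = y_n + (h/6)·(k1 + 2k2 + 2k3 + k4).
t=0.000000, y=-0.300000:
  k1 = f(0.000000, -0.300000) = 0.252000
  k2 = f(0.095000, -0.276060) = 0.326748
  k3 = f(0.095000, -0.268959) = 0.320783
  k4 = f(0.190000, -0.239051) = 0.389662
  y ← -0.300000 + (0.19/6)·(k1 + 2k2 + 2k3 + k4) = -0.238670
t=0.190000, y=-0.238670:
  k1 = f(0.190000, -0.238670) = 0.389342
  k2 = f(0.285000, -0.201683) = 0.450571
  k3 = f(0.285000, -0.195866) = 0.445685
  k4 = f(0.380000, -0.153990) = 0.500272
  y ← -0.238670 + (0.19/6)·(k1 + 2k2 + 2k3 + k4) = -0.153736
y(0.38) ≈ -0.1537

-0.1537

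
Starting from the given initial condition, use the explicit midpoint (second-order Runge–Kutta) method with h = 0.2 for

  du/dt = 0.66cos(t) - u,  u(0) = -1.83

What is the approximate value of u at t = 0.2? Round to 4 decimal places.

Midpoint: k1 = f(t_n, u_n); k2 = f(t_n + h/2, u_n + (h/2)·k1); u_{n+1} = u_n + h·k2.
t=0.000000, u=-1.830000:
  k1 = f(0.000000, -1.830000) = 2.490000
  k2 = f(0.100000, -1.581000) = 2.237703
  u ← -1.830000 + 0.2·2.237703 = -1.382459
u(0.2) ≈ -1.3825

-1.3825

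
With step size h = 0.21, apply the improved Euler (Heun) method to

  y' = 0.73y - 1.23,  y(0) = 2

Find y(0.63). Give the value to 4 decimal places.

2.1832

Heun: k1 = f(x_n, y_n); k2 = f(x_n + h, y_n + h·k1); y_{n+1} = y_n + (h/2)·(k1 + k2).
x=0.000000, y=2.000000:
  k1 = f(0.000000, 2.000000) = 0.230000
  k2 = f(0.210000, 2.048300) = 0.265259
  y ← 2.000000 + (0.21/2)·(0.230000 + 0.265259) = 2.052002
x=0.210000, y=2.052002:
  k1 = f(0.210000, 2.052002) = 0.267962
  k2 = f(0.420000, 2.108274) = 0.309040
  y ← 2.052002 + (0.21/2)·(0.267962 + 0.309040) = 2.112587
x=0.420000, y=2.112587:
  k1 = f(0.420000, 2.112587) = 0.312189
  k2 = f(0.630000, 2.178147) = 0.360047
  y ← 2.112587 + (0.21/2)·(0.312189 + 0.360047) = 2.183172
y(0.63) ≈ 2.1832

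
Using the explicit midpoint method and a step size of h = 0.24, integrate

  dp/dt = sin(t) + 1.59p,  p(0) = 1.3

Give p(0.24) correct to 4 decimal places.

1.9195

Midpoint: k1 = f(t_n, p_n); k2 = f(t_n + h/2, p_n + (h/2)·k1); p_{n+1} = p_n + h·k2.
t=0.000000, p=1.300000:
  k1 = f(0.000000, 1.300000) = 2.067000
  k2 = f(0.120000, 1.548040) = 2.581096
  p ← 1.300000 + 0.24·2.581096 = 1.919463
p(0.24) ≈ 1.9195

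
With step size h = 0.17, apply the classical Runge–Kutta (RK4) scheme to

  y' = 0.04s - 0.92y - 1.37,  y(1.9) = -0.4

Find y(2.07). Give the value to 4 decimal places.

RK4: k1 = f(s_n, y_n); k2 = f(s_n + h/2, y_n + (h/2)·k1); k3 = f(s_n + h/2, y_n + (h/2)·k2); k4 = f(s_n + h, y_n + h·k3); y_{n+1} = y_n + (h/6)·(k1 + 2k2 + 2k3 + k4).
s=1.900000, y=-0.400000:
  k1 = f(1.900000, -0.400000) = -0.926000
  k2 = f(1.985000, -0.478710) = -0.850187
  k3 = f(1.985000, -0.472266) = -0.856115
  k4 = f(2.070000, -0.545540) = -0.785304
  y ← -0.400000 + (0.17/6)·(k1 + 2k2 + 2k3 + k4) = -0.545177
y(2.07) ≈ -0.5452

-0.5452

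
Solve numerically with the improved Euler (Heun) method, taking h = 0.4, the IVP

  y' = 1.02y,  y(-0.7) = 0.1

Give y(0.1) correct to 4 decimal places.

Heun: k1 = f(x_n, y_n); k2 = f(x_n + h, y_n + h·k1); y_{n+1} = y_n + (h/2)·(k1 + k2).
x=-0.700000, y=0.100000:
  k1 = f(-0.700000, 0.100000) = 0.102000
  k2 = f(-0.300000, 0.140800) = 0.143616
  y ← 0.100000 + (0.4/2)·(0.102000 + 0.143616) = 0.149123
x=-0.300000, y=0.149123:
  k1 = f(-0.300000, 0.149123) = 0.152106
  k2 = f(0.100000, 0.209965) = 0.214165
  y ← 0.149123 + (0.4/2)·(0.152106 + 0.214165) = 0.222377
y(0.1) ≈ 0.2224

0.2224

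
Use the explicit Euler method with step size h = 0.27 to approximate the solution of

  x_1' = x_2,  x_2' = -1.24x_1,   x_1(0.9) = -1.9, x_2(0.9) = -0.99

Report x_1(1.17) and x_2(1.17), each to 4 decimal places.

Euler on (x_1,x_2): x_1_{n+1} = x_1_n + h·x_1', x_2_{n+1} = x_2_n + h·x_2'.
0.900000: (-1.900000, -0.990000); f=(-0.990000, 2.356000) → (-2.167300, -0.353880)
(x_1(1.17), x_2(1.17)) ≈ (-2.1673, -0.3539)

-2.1673, -0.3539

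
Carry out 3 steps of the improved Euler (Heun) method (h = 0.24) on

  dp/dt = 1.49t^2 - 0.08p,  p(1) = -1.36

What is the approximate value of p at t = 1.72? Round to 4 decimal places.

0.7112

Heun: k1 = f(t_n, p_n); k2 = f(t_n + h, p_n + h·k1); p_{n+1} = p_n + (h/2)·(k1 + k2).
t=1.000000, p=-1.360000:
  k1 = f(1.000000, -1.360000) = 1.598800
  k2 = f(1.240000, -0.976288) = 2.369127
  p ← -1.360000 + (0.24/2)·(1.598800 + 2.369127) = -0.883849
t=1.240000, p=-0.883849:
  k1 = f(1.240000, -0.883849) = 2.361732
  k2 = f(1.480000, -0.317033) = 3.289059
  p ← -0.883849 + (0.24/2)·(2.361732 + 3.289059) = -0.205754
t=1.480000, p=-0.205754:
  k1 = f(1.480000, -0.205754) = 3.280156
  k2 = f(1.720000, 0.581484) = 4.361497
  p ← -0.205754 + (0.24/2)·(3.280156 + 4.361497) = 0.711245
p(1.72) ≈ 0.7112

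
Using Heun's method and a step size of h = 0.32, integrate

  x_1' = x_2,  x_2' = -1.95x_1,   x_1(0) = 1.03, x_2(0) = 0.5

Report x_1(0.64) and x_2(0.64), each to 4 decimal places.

Heun on (x_1,x_2): k1 = f(t_n, state_n); k2 = f(t_n + h, state_n + h·k1); state_{n+1} = state_n + (h/2)·(k1 + k2).
0.000000: (1.030000, 0.500000)
  k1 = (0.500000, -2.008500)
  predictor → (1.190000, -0.142720)
  k2 = (-0.142720, -2.320500)
  → (1.087165, -0.192640)
0.320000: (1.087165, -0.192640)
  k1 = (-0.192640, -2.119971)
  predictor → (1.025520, -0.871031)
  k2 = (-0.871031, -1.999764)
  → (0.916977, -0.851798)
(x_1(0.64), x_2(0.64)) ≈ (0.9170, -0.8518)

0.9170, -0.8518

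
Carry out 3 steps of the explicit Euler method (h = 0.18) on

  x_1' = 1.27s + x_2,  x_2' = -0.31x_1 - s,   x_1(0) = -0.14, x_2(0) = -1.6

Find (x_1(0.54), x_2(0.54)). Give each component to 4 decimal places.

Euler on (x_1,x_2): x_1_{n+1} = x_1_n + h·x_1', x_2_{n+1} = x_2_n + h·x_2'.
0.000000: (-0.140000, -1.600000); f=(-1.600000, 0.043400) → (-0.428000, -1.592188)
0.180000: (-0.428000, -1.592188); f=(-1.363588, -0.047320) → (-0.673446, -1.600706)
0.360000: (-0.673446, -1.600706); f=(-1.143506, -0.151232) → (-0.879277, -1.627927)
(x_1(0.54), x_2(0.54)) ≈ (-0.8793, -1.6279)

-0.8793, -1.6279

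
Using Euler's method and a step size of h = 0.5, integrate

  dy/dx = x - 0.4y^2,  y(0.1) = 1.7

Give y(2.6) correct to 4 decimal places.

Euler: y_{n+1} = y_n + h·f(x_n, y_n).
x=0.100000, y=1.700000: f=-1.056000 → y ← 1.700000 + 0.5·(-1.056000) = 1.172000
x=0.600000, y=1.172000: f=0.050566 → y ← 1.172000 + 0.5·0.050566 = 1.197283
x=1.100000, y=1.197283: f=0.526605 → y ← 1.197283 + 0.5·0.526605 = 1.460586
x=1.600000, y=1.460586: f=0.746676 → y ← 1.460586 + 0.5·0.746676 = 1.833924
x=2.100000, y=1.833924: f=0.754690 → y ← 1.833924 + 0.5·0.754690 = 2.211268
y(2.6) ≈ 2.2113

2.2113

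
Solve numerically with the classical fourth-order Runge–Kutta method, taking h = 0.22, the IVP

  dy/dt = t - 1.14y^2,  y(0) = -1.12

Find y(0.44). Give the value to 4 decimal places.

-2.3512

RK4: k1 = f(t_n, y_n); k2 = f(t_n + h/2, y_n + (h/2)·k1); k3 = f(t_n + h/2, y_n + (h/2)·k2); k4 = f(t_n + h, y_n + h·k3); y_{n+1} = y_n + (h/6)·(k1 + 2k2 + 2k3 + k4).
t=0.000000, y=-1.120000:
  k1 = f(0.000000, -1.120000) = -1.430016
  k2 = f(0.110000, -1.277302) = -1.749910
  k3 = f(0.110000, -1.312490) = -1.853798
  k4 = f(0.220000, -1.527836) = -2.441081
  y ← -1.120000 + (0.22/6)·(k1 + 2k2 + 2k3 + k4) = -1.526212
t=0.220000, y=-1.526212:
  k1 = f(0.220000, -1.526212) = -2.435429
  k2 = f(0.330000, -1.794109) = -3.339464
  k3 = f(0.330000, -1.893553) = -3.757520
  k4 = f(0.440000, -2.352867) = -5.871018
  y ← -1.526212 + (0.22/6)·(k1 + 2k2 + 2k3 + k4) = -2.351227
y(0.44) ≈ -2.3512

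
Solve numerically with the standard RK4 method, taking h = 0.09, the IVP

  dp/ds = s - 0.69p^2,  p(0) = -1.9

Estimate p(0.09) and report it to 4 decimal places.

RK4: k1 = f(s_n, p_n); k2 = f(s_n + h/2, p_n + (h/2)·k1); k3 = f(s_n + h/2, p_n + (h/2)·k2); k4 = f(s_n + h, p_n + h·k3); p_{n+1} = p_n + (h/6)·(k1 + 2k2 + 2k3 + k4).
s=0.000000, p=-1.900000:
  k1 = f(0.000000, -1.900000) = -2.490900
  k2 = f(0.045000, -2.012090) = -2.748471
  k3 = f(0.045000, -2.023681) = -2.780747
  k4 = f(0.090000, -2.150267) = -3.100318
  p ← -1.900000 + (0.09/6)·(k1 + 2k2 + 2k3 + k4) = -2.149745
p(0.09) ≈ -2.1497

-2.1497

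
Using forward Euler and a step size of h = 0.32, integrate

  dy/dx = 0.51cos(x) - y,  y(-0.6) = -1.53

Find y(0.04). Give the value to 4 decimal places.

-0.4590

Euler: y_{n+1} = y_n + h·f(x_n, y_n).
x=-0.600000, y=-1.530000: f=1.950921 → y ← -1.530000 + 0.32·1.950921 = -0.905705
x=-0.280000, y=-0.905705: f=1.395844 → y ← -0.905705 + 0.32·1.395844 = -0.459035
y(0.04) ≈ -0.4590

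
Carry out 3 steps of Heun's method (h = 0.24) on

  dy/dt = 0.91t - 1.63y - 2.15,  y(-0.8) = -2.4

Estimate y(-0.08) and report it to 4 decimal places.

Heun: k1 = f(t_n, y_n); k2 = f(t_n + h, y_n + h·k1); y_{n+1} = y_n + (h/2)·(k1 + k2).
t=-0.800000, y=-2.400000:
  k1 = f(-0.800000, -2.400000) = 1.034000
  k2 = f(-0.560000, -2.151840) = 0.847899
  y ← -2.400000 + (0.24/2)·(1.034000 + 0.847899) = -2.174172
t=-0.560000, y=-2.174172:
  k1 = f(-0.560000, -2.174172) = 0.884301
  k2 = f(-0.320000, -1.961940) = 0.756762
  y ← -2.174172 + (0.24/2)·(0.884301 + 0.756762) = -1.977245
t=-0.320000, y=-1.977245:
  k1 = f(-0.320000, -1.977245) = 0.781709
  k2 = f(-0.080000, -1.789634) = 0.694304
  y ← -1.977245 + (0.24/2)·(0.781709 + 0.694304) = -1.800123
y(-0.08) ≈ -1.8001

-1.8001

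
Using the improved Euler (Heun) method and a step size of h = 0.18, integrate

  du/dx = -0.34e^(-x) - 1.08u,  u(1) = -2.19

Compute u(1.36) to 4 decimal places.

-1.5194

Heun: k1 = f(x_n, u_n); k2 = f(x_n + h, u_n + h·k1); u_{n+1} = u_n + (h/2)·(k1 + k2).
x=1.000000, u=-2.190000:
  k1 = f(1.000000, -2.190000) = 2.240121
  k2 = f(1.180000, -1.786778) = 1.825246
  u ← -2.190000 + (0.18/2)·(2.240121 + 1.825246) = -1.824117
x=1.180000, u=-1.824117:
  k1 = f(1.180000, -1.824117) = 1.865572
  k2 = f(1.360000, -1.488314) = 1.520115
  u ← -1.824117 + (0.18/2)·(1.865572 + 1.520115) = -1.519405
u(1.36) ≈ -1.5194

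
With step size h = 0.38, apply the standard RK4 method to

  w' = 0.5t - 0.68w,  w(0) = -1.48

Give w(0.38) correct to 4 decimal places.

RK4: k1 = f(t_n, w_n); k2 = f(t_n + h/2, w_n + (h/2)·k1); k3 = f(t_n + h/2, w_n + (h/2)·k2); k4 = f(t_n + h, w_n + h·k3); w_{n+1} = w_n + (h/6)·(k1 + 2k2 + 2k3 + k4).
t=0.000000, w=-1.480000:
  k1 = f(0.000000, -1.480000) = 1.006400
  k2 = f(0.190000, -1.288784) = 0.971373
  k3 = f(0.190000, -1.295439) = 0.975899
  k4 = f(0.380000, -1.109159) = 0.944228
  w ← -1.480000 + (0.38/6)·(k1 + 2k2 + 2k3 + k4) = -1.109806
w(0.38) ≈ -1.1098

-1.1098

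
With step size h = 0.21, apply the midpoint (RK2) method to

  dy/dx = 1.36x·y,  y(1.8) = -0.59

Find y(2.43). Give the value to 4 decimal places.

Midpoint: k1 = f(x_n, y_n); k2 = f(x_n + h/2, y_n + (h/2)·k1); y_{n+1} = y_n + h·k2.
x=1.800000, y=-0.590000:
  k1 = f(1.800000, -0.590000) = -1.444320
  k2 = f(1.905000, -0.741654) = -1.921476
  y ← -0.590000 + 0.21·(-1.921476) = -0.993510
x=2.010000, y=-0.993510:
  k1 = f(2.010000, -0.993510) = -2.715859
  k2 = f(2.115000, -1.278675) = -3.677981
  y ← -0.993510 + 0.21·(-3.677981) = -1.765886
x=2.220000, y=-1.765886:
  k1 = f(2.220000, -1.765886) = -5.331563
  k2 = f(2.325000, -2.325700) = -7.353864
  y ← -1.765886 + 0.21·(-7.353864) = -3.310198
y(2.43) ≈ -3.3102

-3.3102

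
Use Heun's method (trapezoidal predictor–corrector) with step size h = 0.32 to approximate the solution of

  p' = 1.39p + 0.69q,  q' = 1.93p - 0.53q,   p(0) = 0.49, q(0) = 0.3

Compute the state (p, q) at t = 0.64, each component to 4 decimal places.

Heun on (p,q): k1 = f(t_n, state_n); k2 = f(t_n + h, state_n + h·k1); state_{n+1} = state_n + (h/2)·(k1 + k2).
0.000000: (0.490000, 0.300000)
  k1 = (0.888100, 0.786700)
  predictor → (0.774192, 0.551744)
  k2 = (1.456830, 1.201766)
  → (0.865189, 0.618155)
0.320000: (0.865189, 0.618155)
  k1 = (1.629139, 1.342193)
  predictor → (1.386513, 1.047656)
  k2 = (2.650136, 2.120713)
  → (1.549873, 1.172219)
(p(0.64), q(0.64)) ≈ (1.5499, 1.1722)

1.5499, 1.1722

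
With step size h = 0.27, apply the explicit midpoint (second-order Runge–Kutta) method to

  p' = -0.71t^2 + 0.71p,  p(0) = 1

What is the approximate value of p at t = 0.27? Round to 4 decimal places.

1.2066

Midpoint: k1 = f(t_n, p_n); k2 = f(t_n + h/2, p_n + (h/2)·k1); p_{n+1} = p_n + h·k2.
t=0.000000, p=1.000000:
  k1 = f(0.000000, 1.000000) = 0.710000
  k2 = f(0.135000, 1.095850) = 0.765114
  p ← 1.000000 + 0.27·0.765114 = 1.206581
p(0.27) ≈ 1.2066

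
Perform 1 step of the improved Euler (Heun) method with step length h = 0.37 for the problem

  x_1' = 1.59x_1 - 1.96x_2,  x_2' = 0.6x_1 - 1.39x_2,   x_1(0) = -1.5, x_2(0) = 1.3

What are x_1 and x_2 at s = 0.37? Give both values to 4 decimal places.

-3.4989, 0.3534

Heun on (x_1,x_2): k1 = f(s_n, state_n); k2 = f(s_n + h, state_n + h·k1); state_{n+1} = state_n + (h/2)·(k1 + k2).
0.000000: (-1.500000, 1.300000)
  k1 = (-4.933000, -2.707000)
  predictor → (-3.325210, 0.298410)
  k2 = (-5.871968, -2.409916)
  → (-3.498919, 0.353371)
(x_1(0.37), x_2(0.37)) ≈ (-3.4989, 0.3534)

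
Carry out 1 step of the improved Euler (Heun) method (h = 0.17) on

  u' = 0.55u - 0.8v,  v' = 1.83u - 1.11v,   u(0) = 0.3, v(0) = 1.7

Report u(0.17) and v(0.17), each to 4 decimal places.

0.1028, 1.4624

Heun on (u,v): k1 = f(t_n, state_n); k2 = f(t_n + h, state_n + h·k1); state_{n+1} = state_n + (h/2)·(k1 + k2).
0.000000: (0.300000, 1.700000)
  k1 = (-1.195000, -1.338000)
  predictor → (0.096850, 1.472540)
  k2 = (-1.124764, -1.457284)
  → (0.102820, 1.462401)
(u(0.17), v(0.17)) ≈ (0.1028, 1.4624)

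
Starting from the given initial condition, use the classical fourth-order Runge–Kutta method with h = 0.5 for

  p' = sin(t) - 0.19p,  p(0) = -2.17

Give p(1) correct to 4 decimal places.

RK4: k1 = f(t_n, p_n); k2 = f(t_n + h/2, p_n + (h/2)·k1); k3 = f(t_n + h/2, p_n + (h/2)·k2); k4 = f(t_n + h, p_n + h·k3); p_{n+1} = p_n + (h/6)·(k1 + 2k2 + 2k3 + k4).
t=0.000000, p=-2.170000:
  k1 = f(0.000000, -2.170000) = 0.412300
  k2 = f(0.250000, -2.066925) = 0.640120
  k3 = f(0.250000, -2.009970) = 0.629298
  k4 = f(0.500000, -1.855351) = 0.831942
  p ← -2.170000 + (0.5/6)·(k1 + 2k2 + 2k3 + k4) = -1.854743
t=0.500000, p=-1.854743:
  k1 = f(0.500000, -1.854743) = 0.831827
  k2 = f(0.750000, -1.646787) = 0.994528
  k3 = f(0.750000, -1.606111) = 0.986800
  k4 = f(1.000000, -1.361344) = 1.100126
  p ← -1.854743 + (0.5/6)·(k1 + 2k2 + 2k3 + k4) = -1.363526
p(1) ≈ -1.3635

-1.3635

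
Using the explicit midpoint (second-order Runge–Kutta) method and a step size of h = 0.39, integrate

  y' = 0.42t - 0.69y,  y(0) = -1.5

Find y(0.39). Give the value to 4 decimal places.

-1.1187

Midpoint: k1 = f(t_n, y_n); k2 = f(t_n + h/2, y_n + (h/2)·k1); y_{n+1} = y_n + h·k2.
t=0.000000, y=-1.500000:
  k1 = f(0.000000, -1.500000) = 1.035000
  k2 = f(0.195000, -1.298175) = 0.977641
  y ← -1.500000 + 0.39·0.977641 = -1.118720
y(0.39) ≈ -1.1187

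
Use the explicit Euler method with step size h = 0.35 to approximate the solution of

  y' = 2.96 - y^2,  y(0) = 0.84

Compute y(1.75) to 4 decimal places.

1.7203

Euler: y_{n+1} = y_n + h·f(t_n, y_n).
t=0.000000, y=0.840000: f=2.254400 → y ← 0.840000 + 0.35·2.254400 = 1.629040
t=0.350000, y=1.629040: f=0.306229 → y ← 1.629040 + 0.35·0.306229 = 1.736220
t=0.700000, y=1.736220: f=-0.054460 → y ← 1.736220 + 0.35·(-0.054460) = 1.717159
t=1.050000, y=1.717159: f=0.011365 → y ← 1.717159 + 0.35·0.011365 = 1.721137
t=1.400000, y=1.721137: f=-0.002312 → y ← 1.721137 + 0.35·(-0.002312) = 1.720328
y(1.75) ≈ 1.7203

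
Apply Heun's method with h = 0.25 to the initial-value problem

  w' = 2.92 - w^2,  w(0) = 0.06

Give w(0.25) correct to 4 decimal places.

Heun: k1 = f(x_n, w_n); k2 = f(x_n + h, w_n + h·k1); w_{n+1} = w_n + (h/2)·(k1 + k2).
x=0.000000, w=0.060000:
  k1 = f(0.000000, 0.060000) = 2.916400
  k2 = f(0.250000, 0.789100) = 2.297321
  w ← 0.060000 + (0.25/2)·(2.916400 + 2.297321) = 0.711715
w(0.25) ≈ 0.7117

0.7117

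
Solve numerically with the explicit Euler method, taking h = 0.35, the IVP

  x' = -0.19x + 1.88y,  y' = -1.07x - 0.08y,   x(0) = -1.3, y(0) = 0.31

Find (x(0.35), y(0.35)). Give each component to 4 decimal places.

-1.0096, 0.7882

Euler on (x,y): x_{n+1} = x_n + h·x', y_{n+1} = y_n + h·y'.
0.000000: (-1.300000, 0.310000); f=(0.829800, 1.366200) → (-1.009570, 0.788170)
(x(0.35), y(0.35)) ≈ (-1.0096, 0.7882)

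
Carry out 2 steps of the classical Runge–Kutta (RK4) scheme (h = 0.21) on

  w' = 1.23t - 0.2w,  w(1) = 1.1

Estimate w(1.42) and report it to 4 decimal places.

1.6124

RK4: k1 = f(t_n, w_n); k2 = f(t_n + h/2, w_n + (h/2)·k1); k3 = f(t_n + h/2, w_n + (h/2)·k2); k4 = f(t_n + h, w_n + h·k3); w_{n+1} = w_n + (h/6)·(k1 + 2k2 + 2k3 + k4).
t=1.000000, w=1.100000:
  k1 = f(1.000000, 1.100000) = 1.010000
  k2 = f(1.105000, 1.206050) = 1.117940
  k3 = f(1.105000, 1.217384) = 1.115673
  k4 = f(1.210000, 1.334291) = 1.221442
  w ← 1.100000 + (0.21/6)·(k1 + 2k2 + 2k3 + k4) = 1.334453
t=1.210000, w=1.334453:
  k1 = f(1.210000, 1.334453) = 1.221409
  k2 = f(1.315000, 1.462701) = 1.324910
  k3 = f(1.315000, 1.473569) = 1.322736
  k4 = f(1.420000, 1.612228) = 1.424154
  w ← 1.334453 + (0.21/6)·(k1 + 2k2 + 2k3 + k4) = 1.612383
w(1.42) ≈ 1.6124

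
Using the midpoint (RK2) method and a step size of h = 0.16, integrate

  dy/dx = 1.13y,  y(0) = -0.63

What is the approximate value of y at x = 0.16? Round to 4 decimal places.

Midpoint: k1 = f(x_n, y_n); k2 = f(x_n + h/2, y_n + (h/2)·k1); y_{n+1} = y_n + h·k2.
x=0.000000, y=-0.630000:
  k1 = f(0.000000, -0.630000) = -0.711900
  k2 = f(0.080000, -0.686952) = -0.776256
  y ← -0.630000 + 0.16·(-0.776256) = -0.754201
y(0.16) ≈ -0.7542

-0.7542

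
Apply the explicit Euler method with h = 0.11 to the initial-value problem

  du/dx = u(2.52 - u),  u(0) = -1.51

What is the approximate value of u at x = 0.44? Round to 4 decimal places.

-10.1653

Euler: u_{n+1} = u_n + h·f(x_n, u_n).
x=0.000000, u=-1.510000: f=-6.085300 → u ← -1.510000 + 0.11·(-6.085300) = -2.179383
x=0.110000, u=-2.179383: f=-10.241755 → u ← -2.179383 + 0.11·(-10.241755) = -3.305976
x=0.220000, u=-3.305976: f=-19.260538 → u ← -3.305976 + 0.11·(-19.260538) = -5.424635
x=0.330000, u=-5.424635: f=-43.096748 → u ← -5.424635 + 0.11·(-43.096748) = -10.165278
u(0.44) ≈ -10.1653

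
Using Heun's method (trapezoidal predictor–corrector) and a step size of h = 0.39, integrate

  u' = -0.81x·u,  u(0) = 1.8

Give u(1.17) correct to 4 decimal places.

1.0345

Heun: k1 = f(x_n, u_n); k2 = f(x_n + h, u_n + h·k1); u_{n+1} = u_n + (h/2)·(k1 + k2).
x=0.000000, u=1.800000:
  k1 = f(0.000000, 1.800000) = 0.000000
  k2 = f(0.390000, 1.800000) = -0.568620
  u ← 1.800000 + (0.39/2)·(0.000000 + (-0.568620)) = 1.689119
x=0.390000, u=1.689119:
  k1 = f(0.390000, 1.689119) = -0.533593
  k2 = f(0.780000, 1.481018) = -0.935707
  u ← 1.689119 + (0.39/2)·(-0.533593 + (-0.935707)) = 1.402606
x=0.780000, u=1.402606:
  k1 = f(0.780000, 1.402606) = -0.886166
  k2 = f(1.170000, 1.057001) = -1.001720
  u ← 1.402606 + (0.39/2)·(-0.886166 + (-1.001720)) = 1.034468
u(1.17) ≈ 1.0345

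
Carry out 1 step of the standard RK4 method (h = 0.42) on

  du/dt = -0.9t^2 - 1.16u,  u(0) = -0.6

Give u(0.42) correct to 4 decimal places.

RK4: k1 = f(t_n, u_n); k2 = f(t_n + h/2, u_n + (h/2)·k1); k3 = f(t_n + h/2, u_n + (h/2)·k2); k4 = f(t_n + h, u_n + h·k3); u_{n+1} = u_n + (h/6)·(k1 + 2k2 + 2k3 + k4).
t=0.000000, u=-0.600000:
  k1 = f(0.000000, -0.600000) = 0.696000
  k2 = f(0.210000, -0.453840) = 0.486764
  k3 = f(0.210000, -0.497779) = 0.537734
  k4 = f(0.420000, -0.374152) = 0.275256
  u ← -0.600000 + (0.42/6)·(k1 + 2k2 + 2k3 + k4) = -0.388582
u(0.42) ≈ -0.3886

-0.3886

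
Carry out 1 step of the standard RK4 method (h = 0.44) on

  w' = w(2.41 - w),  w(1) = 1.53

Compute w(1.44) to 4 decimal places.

2.0086

RK4: k1 = f(t_n, w_n); k2 = f(t_n + h/2, w_n + (h/2)·k1); k3 = f(t_n + h/2, w_n + (h/2)·k2); k4 = f(t_n + h, w_n + h·k3); w_{n+1} = w_n + (h/6)·(k1 + 2k2 + 2k3 + k4).
t=1.000000, w=1.530000:
  k1 = f(1.000000, 1.530000) = 1.346400
  k2 = f(1.220000, 1.826208) = 1.066126
  k3 = f(1.220000, 1.764548) = 1.138931
  k4 = f(1.440000, 2.031130) = 0.769534
  w ← 1.530000 + (0.44/6)·(k1 + 2k2 + 2k3 + k4) = 2.008577
w(1.44) ≈ 2.0086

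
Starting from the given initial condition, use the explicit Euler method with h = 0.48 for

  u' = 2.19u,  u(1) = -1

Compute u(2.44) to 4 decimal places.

-8.6303

Euler: u_{n+1} = u_n + h·f(x_n, u_n).
x=1.000000, u=-1.000000: f=-2.190000 → u ← -1.000000 + 0.48·(-2.190000) = -2.051200
x=1.480000, u=-2.051200: f=-4.492128 → u ← -2.051200 + 0.48·(-4.492128) = -4.207421
x=1.960000, u=-4.207421: f=-9.214253 → u ← -4.207421 + 0.48·(-9.214253) = -8.630263
u(2.44) ≈ -8.6303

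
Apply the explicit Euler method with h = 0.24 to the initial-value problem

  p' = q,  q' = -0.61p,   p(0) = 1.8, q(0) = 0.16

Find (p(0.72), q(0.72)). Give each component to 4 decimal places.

Euler on (p,q): p_{n+1} = p_n + h·p', q_{n+1} = q_n + h·q'.
0.000000: (1.800000, 0.160000); f=(0.160000, -1.098000) → (1.838400, -0.103520)
0.240000: (1.838400, -0.103520); f=(-0.103520, -1.121424) → (1.813555, -0.372662)
0.480000: (1.813555, -0.372662); f=(-0.372662, -1.106269) → (1.724116, -0.638166)
(p(0.72), q(0.72)) ≈ (1.7241, -0.6382)

1.7241, -0.6382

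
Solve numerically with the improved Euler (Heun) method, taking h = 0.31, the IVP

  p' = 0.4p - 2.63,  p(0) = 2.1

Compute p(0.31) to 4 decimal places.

Heun: k1 = f(t_n, p_n); k2 = f(t_n + h, p_n + h·k1); p_{n+1} = p_n + (h/2)·(k1 + k2).
t=0.000000, p=2.100000:
  k1 = f(0.000000, 2.100000) = -1.790000
  k2 = f(0.310000, 1.545100) = -2.011960
  p ← 2.100000 + (0.31/2)·(-1.790000 + (-2.011960)) = 1.510696
p(0.31) ≈ 1.5107

1.5107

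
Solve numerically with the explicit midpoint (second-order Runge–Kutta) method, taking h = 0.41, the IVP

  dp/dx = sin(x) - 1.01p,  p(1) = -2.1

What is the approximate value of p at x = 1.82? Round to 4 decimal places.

-0.4123

Midpoint: k1 = f(x_n, p_n); k2 = f(x_n + h/2, p_n + (h/2)·k1); p_{n+1} = p_n + h·k2.
x=1.000000, p=-2.100000:
  k1 = f(1.000000, -2.100000) = 2.962471
  k2 = f(1.205000, -1.492693) = 2.441460
  p ← -2.100000 + 0.41·2.441460 = -1.099002
x=1.410000, p=-1.099002:
  k1 = f(1.410000, -1.099002) = 2.097092
  k2 = f(1.615000, -0.669098) = 1.674812
  p ← -1.099002 + 0.41·1.674812 = -0.412329
p(1.82) ≈ -0.4123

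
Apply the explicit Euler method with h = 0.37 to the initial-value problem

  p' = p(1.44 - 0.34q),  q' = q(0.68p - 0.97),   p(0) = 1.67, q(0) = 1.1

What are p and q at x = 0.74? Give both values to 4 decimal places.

Euler on (p,q): p_{n+1} = p_n + h·p', q_{n+1} = q_n + h·q'.
0.000000: (1.670000, 1.100000); f=(1.780220, 0.182160) → (2.328681, 1.167399)
0.370000: (2.328681, 1.167399); f=(2.429011, 0.716203) → (3.227415, 1.432394)
(p(0.74), q(0.74)) ≈ (3.2274, 1.4324)

3.2274, 1.4324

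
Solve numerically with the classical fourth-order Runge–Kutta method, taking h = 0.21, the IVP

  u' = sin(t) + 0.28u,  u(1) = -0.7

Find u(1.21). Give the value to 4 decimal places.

-0.5496

RK4: k1 = f(t_n, u_n); k2 = f(t_n + h/2, u_n + (h/2)·k1); k3 = f(t_n + h/2, u_n + (h/2)·k2); k4 = f(t_n + h, u_n + h·k3); u_{n+1} = u_n + (h/6)·(k1 + 2k2 + 2k3 + k4).
t=1.000000, u=-0.700000:
  k1 = f(1.000000, -0.700000) = 0.645471
  k2 = f(1.105000, -0.632226) = 0.716441
  k3 = f(1.105000, -0.624774) = 0.718528
  k4 = f(1.210000, -0.549109) = 0.781865
  u ← -0.700000 + (0.21/6)·(k1 + 2k2 + 2k3 + k4) = -0.549595
u(1.21) ≈ -0.5496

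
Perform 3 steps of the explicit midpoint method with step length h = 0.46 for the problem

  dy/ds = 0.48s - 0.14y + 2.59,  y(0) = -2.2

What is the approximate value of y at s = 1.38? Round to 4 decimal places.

1.8661

Midpoint: k1 = f(s_n, y_n); k2 = f(s_n + h/2, y_n + (h/2)·k1); y_{n+1} = y_n + h·k2.
s=0.000000, y=-2.200000:
  k1 = f(0.000000, -2.200000) = 2.898000
  k2 = f(0.230000, -1.533460) = 2.915084
  y ← -2.200000 + 0.46·2.915084 = -0.859061
s=0.460000, y=-0.859061:
  k1 = f(0.460000, -0.859061) = 2.931069
  k2 = f(0.690000, -0.184915) = 2.947088
  y ← -0.859061 + 0.46·2.947088 = 0.496599
s=0.920000, y=0.496599:
  k1 = f(0.920000, 0.496599) = 2.962076
  k2 = f(1.150000, 1.177877) = 2.977097
  y ← 0.496599 + 0.46·2.977097 = 1.866064
y(1.38) ≈ 1.8661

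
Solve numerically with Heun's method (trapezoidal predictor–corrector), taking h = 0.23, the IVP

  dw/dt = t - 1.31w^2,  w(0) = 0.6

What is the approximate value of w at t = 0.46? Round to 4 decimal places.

0.5339

Heun: k1 = f(t_n, w_n); k2 = f(t_n + h, w_n + h·k1); w_{n+1} = w_n + (h/2)·(k1 + k2).
t=0.000000, w=0.600000:
  k1 = f(0.000000, 0.600000) = -0.471600
  k2 = f(0.230000, 0.491532) = -0.086501
  w ← 0.600000 + (0.23/2)·(-0.471600 + (-0.086501)) = 0.535818
t=0.230000, w=0.535818:
  k1 = f(0.230000, 0.535818) = -0.146103
  k2 = f(0.460000, 0.502215) = 0.129592
  w ← 0.535818 + (0.23/2)·(-0.146103 + 0.129592) = 0.533920
w(0.46) ≈ 0.5339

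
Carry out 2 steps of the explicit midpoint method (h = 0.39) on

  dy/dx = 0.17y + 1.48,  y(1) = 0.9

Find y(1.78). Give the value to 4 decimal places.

2.2610

Midpoint: k1 = f(x_n, y_n); k2 = f(x_n + h/2, y_n + (h/2)·k1); y_{n+1} = y_n + h·k2.
x=1.000000, y=0.900000:
  k1 = f(1.000000, 0.900000) = 1.633000
  k2 = f(1.195000, 1.218435) = 1.687134
  y ← 0.900000 + 0.39·1.687134 = 1.557982
x=1.390000, y=1.557982:
  k1 = f(1.390000, 1.557982) = 1.744857
  k2 = f(1.585000, 1.898229) = 1.802699
  y ← 1.557982 + 0.39·1.802699 = 2.261035
y(1.78) ≈ 2.2610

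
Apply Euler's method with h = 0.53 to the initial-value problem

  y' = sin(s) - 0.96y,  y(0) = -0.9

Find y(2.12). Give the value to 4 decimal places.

0.7693

Euler: y_{n+1} = y_n + h·f(s_n, y_n).
s=0.000000, y=-0.900000: f=0.864000 → y ← -0.900000 + 0.53·0.864000 = -0.442080
s=0.530000, y=-0.442080: f=0.929930 → y ← -0.442080 + 0.53·0.929930 = 0.050783
s=1.060000, y=0.050783: f=0.823604 → y ← 0.050783 + 0.53·0.823604 = 0.487293
s=1.590000, y=0.487293: f=0.532014 → y ← 0.487293 + 0.53·0.532014 = 0.769261
y(2.12) ≈ 0.7693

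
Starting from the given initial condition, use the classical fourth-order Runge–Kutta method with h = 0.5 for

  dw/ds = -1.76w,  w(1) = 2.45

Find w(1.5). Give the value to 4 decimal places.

RK4: k1 = f(s_n, w_n); k2 = f(s_n + h/2, w_n + (h/2)·k1); k3 = f(s_n + h/2, w_n + (h/2)·k2); k4 = f(s_n + h, w_n + h·k3); w_{n+1} = w_n + (h/6)·(k1 + 2k2 + 2k3 + k4).
s=1.000000, w=2.450000:
  k1 = f(1.000000, 2.450000) = -4.312000
  k2 = f(1.250000, 1.372000) = -2.414720
  k3 = f(1.250000, 1.846320) = -3.249523
  k4 = f(1.500000, 0.825238) = -1.452420
  w ← 2.450000 + (0.5/6)·(k1 + 2k2 + 2k3 + k4) = 1.025591
w(1.5) ≈ 1.0256

1.0256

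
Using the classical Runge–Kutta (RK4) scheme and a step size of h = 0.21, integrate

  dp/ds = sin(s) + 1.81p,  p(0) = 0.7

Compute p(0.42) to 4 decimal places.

RK4: k1 = f(s_n, p_n); k2 = f(s_n + h/2, p_n + (h/2)·k1); k3 = f(s_n + h/2, p_n + (h/2)·k2); k4 = f(s_n + h, p_n + h·k3); p_{n+1} = p_n + (h/6)·(k1 + 2k2 + 2k3 + k4).
s=0.000000, p=0.700000:
  k1 = f(0.000000, 0.700000) = 1.267000
  k2 = f(0.105000, 0.833035) = 1.612601
  k3 = f(0.105000, 0.869323) = 1.678282
  k4 = f(0.210000, 1.052439) = 2.113375
  p ← 0.700000 + (0.21/6)·(k1 + 2k2 + 2k3 + k4) = 1.048675
s=0.210000, p=1.048675:
  k1 = f(0.210000, 1.048675) = 2.106561
  k2 = f(0.315000, 1.269864) = 2.608270
  k3 = f(0.315000, 1.322543) = 2.703620
  k4 = f(0.420000, 1.616435) = 3.333508
  p ← 1.048675 + (0.21/6)·(k1 + 2k2 + 2k3 + k4) = 1.610910
p(0.42) ≈ 1.6109

1.6109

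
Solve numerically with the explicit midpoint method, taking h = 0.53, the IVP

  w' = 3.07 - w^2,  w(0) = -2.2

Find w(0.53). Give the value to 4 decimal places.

Midpoint: k1 = f(x_n, w_n); k2 = f(x_n + h/2, w_n + (h/2)·k1); w_{n+1} = w_n + h·k2.
x=0.000000, w=-2.200000:
  k1 = f(0.000000, -2.200000) = -1.770000
  k2 = f(0.265000, -2.669050) = -4.053828
  w ← -2.200000 + 0.53·(-4.053828) = -4.348529
w(0.53) ≈ -4.3485

-4.3485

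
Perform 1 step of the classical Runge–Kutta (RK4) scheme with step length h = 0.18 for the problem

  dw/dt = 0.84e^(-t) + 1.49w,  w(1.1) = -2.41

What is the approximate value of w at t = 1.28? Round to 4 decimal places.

RK4: k1 = f(t_n, w_n); k2 = f(t_n + h/2, w_n + (h/2)·k1); k3 = f(t_n + h/2, w_n + (h/2)·k2); k4 = f(t_n + h, w_n + h·k3); w_{n+1} = w_n + (h/6)·(k1 + 2k2 + 2k3 + k4).
t=1.100000, w=-2.410000:
  k1 = f(1.100000, -2.410000) = -3.311288
  k2 = f(1.190000, -2.708016) = -3.779398
  k3 = f(1.190000, -2.750146) = -3.842171
  k4 = f(1.280000, -3.101591) = -4.387819
  w ← -2.410000 + (0.18/6)·(k1 + 2k2 + 2k3 + k4) = -3.098267
w(1.28) ≈ -3.0983

-3.0983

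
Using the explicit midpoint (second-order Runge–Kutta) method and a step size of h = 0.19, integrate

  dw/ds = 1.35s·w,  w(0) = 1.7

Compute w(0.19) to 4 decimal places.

Midpoint: k1 = f(s_n, w_n); k2 = f(s_n + h/2, w_n + (h/2)·k1); w_{n+1} = w_n + h·k2.
s=0.000000, w=1.700000:
  k1 = f(0.000000, 1.700000) = 0.000000
  k2 = f(0.095000, 1.700000) = 0.218025
  w ← 1.700000 + 0.19·0.218025 = 1.741425
w(0.19) ≈ 1.7414

1.7414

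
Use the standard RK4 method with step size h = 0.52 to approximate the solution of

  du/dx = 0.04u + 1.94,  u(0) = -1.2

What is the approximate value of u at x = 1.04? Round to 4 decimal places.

0.8092

RK4: k1 = f(x_n, u_n); k2 = f(x_n + h/2, u_n + (h/2)·k1); k3 = f(x_n + h/2, u_n + (h/2)·k2); k4 = f(x_n + h, u_n + h·k3); u_{n+1} = u_n + (h/6)·(k1 + 2k2 + 2k3 + k4).
x=0.000000, u=-1.200000:
  k1 = f(0.000000, -1.200000) = 1.892000
  k2 = f(0.260000, -0.708080) = 1.911677
  k3 = f(0.260000, -0.702964) = 1.911881
  k4 = f(0.520000, -0.205822) = 1.931767
  u ← -1.200000 + (0.52/6)·(k1 + 2k2 + 2k3 + k4) = -0.205857
x=0.520000, u=-0.205857:
  k1 = f(0.520000, -0.205857) = 1.931766
  k2 = f(0.780000, 0.296402) = 1.951856
  k3 = f(0.780000, 0.301626) = 1.952065
  k4 = f(1.040000, 0.809217) = 1.972369
  u ← -0.205857 + (0.52/6)·(k1 + 2k2 + 2k3 + k4) = 0.809181
u(1.04) ≈ 0.8092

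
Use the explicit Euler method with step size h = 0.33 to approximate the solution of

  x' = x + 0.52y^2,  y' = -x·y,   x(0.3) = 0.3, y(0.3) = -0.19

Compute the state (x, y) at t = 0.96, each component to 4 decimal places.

Euler on (x,y): x_{n+1} = x_n + h·x', y_{n+1} = y_n + h·y'.
0.300000: (0.300000, -0.190000); f=(0.318772, 0.057000) → (0.405195, -0.171190)
0.630000: (0.405195, -0.171190); f=(0.420434, 0.069365) → (0.543938, -0.148299)
(x(0.96), y(0.96)) ≈ (0.5439, -0.1483)

0.5439, -0.1483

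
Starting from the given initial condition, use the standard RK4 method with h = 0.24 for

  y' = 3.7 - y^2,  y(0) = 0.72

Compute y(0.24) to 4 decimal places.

1.3333

RK4: k1 = f(x_n, y_n); k2 = f(x_n + h/2, y_n + (h/2)·k1); k3 = f(x_n + h/2, y_n + (h/2)·k2); k4 = f(x_n + h, y_n + h·k3); y_{n+1} = y_n + (h/6)·(k1 + 2k2 + 2k3 + k4).
x=0.000000, y=0.720000:
  k1 = f(0.000000, 0.720000) = 3.181600
  k2 = f(0.120000, 1.101792) = 2.486054
  k3 = f(0.120000, 1.018327) = 2.663011
  k4 = f(0.240000, 1.359123) = 1.852786
  y ← 0.720000 + (0.24/6)·(k1 + 2k2 + 2k3 + k4) = 1.333301
y(0.24) ≈ 1.3333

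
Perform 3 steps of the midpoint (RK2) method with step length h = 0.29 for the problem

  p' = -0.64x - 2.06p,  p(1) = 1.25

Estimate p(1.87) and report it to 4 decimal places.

Midpoint: k1 = f(x_n, p_n); k2 = f(x_n + h/2, p_n + (h/2)·k1); p_{n+1} = p_n + h·k2.
x=1.000000, p=1.250000:
  k1 = f(1.000000, 1.250000) = -3.215000
  k2 = f(1.145000, 0.783825) = -2.347479
  p ← 1.250000 + 0.29·(-2.347479) = 0.569231
x=1.290000, p=0.569231:
  k1 = f(1.290000, 0.569231) = -1.998216
  k2 = f(1.435000, 0.279490) = -1.494149
  p ← 0.569231 + 0.29·(-1.494149) = 0.135928
x=1.580000, p=0.135928:
  k1 = f(1.580000, 0.135928) = -1.291211
  k2 = f(1.725000, -0.051298) = -0.998326
  p ← 0.135928 + 0.29·(-0.998326) = -0.153587
p(1.87) ≈ -0.1536

-0.1536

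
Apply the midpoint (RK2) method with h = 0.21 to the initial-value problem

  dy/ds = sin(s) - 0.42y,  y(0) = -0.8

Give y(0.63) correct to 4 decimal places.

Midpoint: k1 = f(s_n, y_n); k2 = f(s_n + h/2, y_n + (h/2)·k1); y_{n+1} = y_n + h·k2.
s=0.000000, y=-0.800000:
  k1 = f(0.000000, -0.800000) = 0.336000
  k2 = f(0.105000, -0.764720) = 0.425990
  y ← -0.800000 + 0.21·0.425990 = -0.710542
s=0.210000, y=-0.710542:
  k1 = f(0.210000, -0.710542) = 0.506888
  k2 = f(0.315000, -0.657319) = 0.585890
  y ← -0.710542 + 0.21·0.585890 = -0.587505
s=0.420000, y=-0.587505:
  k1 = f(0.420000, -0.587505) = 0.654513
  k2 = f(0.525000, -0.518781) = 0.719101
  y ← -0.587505 + 0.21·0.719101 = -0.436494
y(0.63) ≈ -0.4365

-0.4365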